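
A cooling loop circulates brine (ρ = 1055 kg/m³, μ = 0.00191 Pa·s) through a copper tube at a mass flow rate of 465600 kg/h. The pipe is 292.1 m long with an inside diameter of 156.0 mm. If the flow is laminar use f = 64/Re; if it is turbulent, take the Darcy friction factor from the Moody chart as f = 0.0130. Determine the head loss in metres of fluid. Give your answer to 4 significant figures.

h_f ≈ 51.04 m

ṁ = 465600 kg/h = 465600/3600 = 129.3 kg/s.
A = πD²/4 = π(0.156)²/4 = 0.01911 m²; mean velocity V = ṁ/(ρA) = 129.3/(1055 · 0.01911) = 6.414 m/s.
Reynolds number Re = ρVD/μ = 1055 · 6.414 · 0.156 / 0.00191 = 5.527e+05.
Re > 4000 → turbulent; use the Moody-chart value f = 0.0130.
Darcy-Weisbach: ΔP = f(L/D)(ρV²/2) = 0.013·(292.1/0.156)·(1055·6.414²/2) = 0.013·1872·2.17e+04 = 5.282e+05 Pa.
Head loss h_f = ΔP/(ρg) = 5.282e+05/(1055·9.81) = 51.04 m.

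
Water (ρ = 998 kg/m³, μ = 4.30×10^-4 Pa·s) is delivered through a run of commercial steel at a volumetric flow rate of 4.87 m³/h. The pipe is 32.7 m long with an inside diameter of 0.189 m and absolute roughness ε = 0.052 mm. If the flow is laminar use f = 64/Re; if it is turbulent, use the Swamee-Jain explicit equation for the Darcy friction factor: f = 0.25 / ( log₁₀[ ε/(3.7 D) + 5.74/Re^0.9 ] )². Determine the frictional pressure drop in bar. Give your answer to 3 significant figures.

ΔP ≈ 5.25×10^-5 bar

Q = 4.87 m³/h = 4.87/3600 = 0.001353 m³/s.
Cross-sectional area A = πD²/4 = π(0.189)²/4 = 0.02806 m²; mean velocity V = Q/A = 0.001353/0.02806 = 0.04822 m/s.
Reynolds number Re = ρVD/μ = 998 · 0.04822 · 0.189 / 0.00043 = 2.115e+04.
Re > 4000 → turbulent. Relative roughness ε/D = 5.2e-05/0.189 = 0.000275. Swamee-Jain: f = 0.25/(log₁₀[0.000275/3.7 + 5.74/2.115e+04^0.9])² = 0.25/(log₁₀[7.44e-05 + 0.000735])² = 0.25/(-3.092)² = 0.02615.
Darcy-Weisbach: ΔP = f(L/D)(ρV²/2) = 0.02615·(32.7/0.189)·(998·0.04822²/2) = 0.02615·173·1.16 = 5.249 Pa.
ΔP = 5.249 Pa = 5.25×10^-5 bar.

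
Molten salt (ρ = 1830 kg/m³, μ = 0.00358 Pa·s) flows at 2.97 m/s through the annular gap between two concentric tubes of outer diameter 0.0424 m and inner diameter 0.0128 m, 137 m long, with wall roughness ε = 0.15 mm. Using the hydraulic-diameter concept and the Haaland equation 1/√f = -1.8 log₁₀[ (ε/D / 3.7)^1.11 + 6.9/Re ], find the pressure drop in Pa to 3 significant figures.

ΔP ≈ 1.21×10^6 Pa

Hydraulic diameter D_h = 4A/P = D_o - D_i = 0.0424 - 0.0128 = 0.0296 m.
Re = ρVD_h/μ = 1830·2.97·0.0296/0.00358 = 4.494e+04.
ε/D_h = 0.00015/0.0296 = 0.00507; Haaland gives 1/√f = -1.8 log₁₀[0.000663+0.000154] = 5.558, so f = 0.03237.
ΔP = f(L/D_h)(ρV²/2) = 0.03237·137/0.0296·8071 = 1.209e+06 Pa.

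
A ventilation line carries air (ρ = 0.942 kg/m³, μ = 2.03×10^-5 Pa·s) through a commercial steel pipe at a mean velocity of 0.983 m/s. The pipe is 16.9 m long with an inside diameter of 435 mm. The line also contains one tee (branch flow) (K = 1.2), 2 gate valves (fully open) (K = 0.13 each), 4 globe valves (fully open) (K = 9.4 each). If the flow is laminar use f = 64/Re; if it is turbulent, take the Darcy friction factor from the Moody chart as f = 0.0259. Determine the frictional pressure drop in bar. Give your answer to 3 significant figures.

ΔP ≈ 1.82×10^-4 bar

Reynolds number Re = ρVD/μ = 0.942 · 0.983 · 0.435 / 2.03e-05 = 1.984e+04.
Re > 4000 → turbulent; use the Moody-chart value f = 0.0259.
Total minor-loss coefficient ΣK = 1·1.2 + 2·0.13 + 4·9.4 = 39.1.
ΔP = [f·L/D + ΣK]·(ρV²/2) = [0.0259·16.9/0.435 + 39.1]·(0.942·0.983²/2) = [1.006 + 39.1]·0.4551 = 18.24 Pa.
ΔP = 18.24 Pa = 1.82×10^-4 bar.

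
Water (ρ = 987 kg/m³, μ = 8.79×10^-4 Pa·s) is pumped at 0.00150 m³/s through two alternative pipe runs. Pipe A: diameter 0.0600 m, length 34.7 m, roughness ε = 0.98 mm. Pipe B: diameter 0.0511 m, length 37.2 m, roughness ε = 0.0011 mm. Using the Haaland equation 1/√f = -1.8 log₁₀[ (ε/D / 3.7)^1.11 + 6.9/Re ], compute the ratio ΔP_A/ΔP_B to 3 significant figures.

Pipe A: V = Q/A = 0.0015/0.002827 = 0.5305 m/s; Re = 3.574e+04; ε/D = 0.0163; Haaland → f = 0.04633; ΔP_A = f(L/D)(ρV²/2) = 3722 Pa.
Pipe B: V = Q/A = 0.0015/0.002051 = 0.7314 m/s; Re = 4.197e+04; ε/D = 2.15e-05; Haaland → f = 0.0216; ΔP_B = f(L/D)(ρV²/2) = 4151 Pa.
ΔP_A/ΔP_B = 3722/4151 = 0.896.

ΔP_A/ΔP_B ≈ 0.896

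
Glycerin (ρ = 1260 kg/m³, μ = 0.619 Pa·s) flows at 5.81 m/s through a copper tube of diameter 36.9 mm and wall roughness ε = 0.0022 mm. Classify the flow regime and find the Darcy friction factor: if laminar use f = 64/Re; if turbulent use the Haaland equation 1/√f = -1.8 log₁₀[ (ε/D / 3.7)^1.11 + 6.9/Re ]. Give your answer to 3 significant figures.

f ≈ 0.147

Re = ρVD/μ = 1260·5.81·0.0369/0.619 = 436.4.
Re < 2300 → laminar, so f = 64/Re = 0.1467 (roughness is irrelevant in laminar flow).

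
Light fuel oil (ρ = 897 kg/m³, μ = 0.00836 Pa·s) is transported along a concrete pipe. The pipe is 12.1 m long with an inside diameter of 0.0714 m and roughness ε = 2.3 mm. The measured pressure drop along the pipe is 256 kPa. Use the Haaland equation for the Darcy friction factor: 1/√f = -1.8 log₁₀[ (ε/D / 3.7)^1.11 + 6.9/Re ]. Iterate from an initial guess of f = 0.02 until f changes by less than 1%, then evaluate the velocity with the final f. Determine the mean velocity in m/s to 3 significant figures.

Rearranging Darcy-Weisbach: V = √(2·ΔP·D/(f·L·ρ)). With ε/D = 0.0023/0.0714 = 0.0322, iterate starting from f = 0.02:
  f = 0.02 → V = √(2·2.56e+05·0.0714/(0.02·12.1·897)) = 12.98 m/s; Re = ρVD/μ = 9.942e+04; f → 0.05932
  f = 0.05932 → V = 7.535 m/s; Re = 5.773e+04; f → 0.05954
Converged (Δf/f < 1%). With the final f = 0.05954: V = √(2·2.56e+05·0.0714/(0.05954·12.1·897)) = 7.521 m/s.

V ≈ 7.52 m/s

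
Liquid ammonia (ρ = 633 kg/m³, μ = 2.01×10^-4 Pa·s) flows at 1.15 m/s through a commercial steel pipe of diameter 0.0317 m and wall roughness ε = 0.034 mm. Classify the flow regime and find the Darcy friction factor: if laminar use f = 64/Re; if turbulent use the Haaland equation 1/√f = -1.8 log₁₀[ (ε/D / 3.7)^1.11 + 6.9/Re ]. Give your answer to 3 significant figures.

f ≈ 0.0220

Re = ρVD/μ = 633·1.15·0.0317/0.000201 = 1.148e+05.
Re > 4000 → turbulent. ε/D = 3.4e-05/0.0317 = 0.00107; Haaland: 1/√f = -1.8 log₁₀[0.000118 + 6.01e-05] = 6.747, so f = 0.02196.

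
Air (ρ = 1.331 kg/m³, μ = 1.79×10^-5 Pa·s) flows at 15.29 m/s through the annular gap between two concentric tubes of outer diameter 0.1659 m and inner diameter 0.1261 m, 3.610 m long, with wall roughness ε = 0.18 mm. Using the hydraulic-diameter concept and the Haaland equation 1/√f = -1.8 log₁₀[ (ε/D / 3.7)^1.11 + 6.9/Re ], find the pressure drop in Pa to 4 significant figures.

Hydraulic diameter D_h = 4A/P = D_o - D_i = 0.1659 - 0.1261 = 0.0398 m.
Re = ρVD_h/μ = 1.331·15.29·0.0398/1.79e-05 = 4.525e+04.
ε/D_h = 0.00018/0.0398 = 0.00452; Haaland gives 1/√f = -1.8 log₁₀[0.000584+0.000152] = 5.639, so f = 0.03145.
ΔP = f(L/D_h)(ρV²/2) = 0.03145·3.61/0.0398·155.6 = 443.9 Pa.

ΔP ≈ 443.9 Pa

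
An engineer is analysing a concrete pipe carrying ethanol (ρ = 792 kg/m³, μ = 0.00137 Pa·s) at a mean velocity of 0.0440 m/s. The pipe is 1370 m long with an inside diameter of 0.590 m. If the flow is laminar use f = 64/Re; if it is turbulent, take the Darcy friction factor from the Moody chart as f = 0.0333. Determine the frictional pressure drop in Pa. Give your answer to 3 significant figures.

Reynolds number Re = ρVD/μ = 792 · 0.044 · 0.59 / 0.00137 = 1.501e+04.
Re > 4000 → turbulent; use the Moody-chart value f = 0.0333.
Darcy-Weisbach: ΔP = f(L/D)(ρV²/2) = 0.0333·(1370/0.59)·(792·0.044²/2) = 0.0333·2322·0.7667 = 59.28 Pa.

ΔP ≈ 59.3 Pa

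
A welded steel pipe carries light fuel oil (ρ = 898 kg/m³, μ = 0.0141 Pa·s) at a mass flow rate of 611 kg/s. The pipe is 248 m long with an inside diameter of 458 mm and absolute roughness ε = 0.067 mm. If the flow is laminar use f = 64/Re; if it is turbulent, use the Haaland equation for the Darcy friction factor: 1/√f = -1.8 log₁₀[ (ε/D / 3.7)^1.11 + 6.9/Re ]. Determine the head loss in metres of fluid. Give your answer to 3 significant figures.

A = πD²/4 = π(0.458)²/4 = 0.1647 m²; mean velocity V = ṁ/(ρA) = 611/(898 · 0.1647) = 4.13 m/s.
Reynolds number Re = ρVD/μ = 898 · 4.13 · 0.458 / 0.0141 = 1.205e+05.
Re > 4000 → turbulent. Relative roughness ε/D = 6.7e-05/0.458 = 0.000146. Haaland: 1/√f = -1.8 log₁₀[(0.000146/3.7)^1.11 + 6.9/1.205e+05] = -1.8 log₁₀[1.3e-05 + 5.73e-05] = 7.476, so f = 0.01789.
Darcy-Weisbach: ΔP = f(L/D)(ρV²/2) = 0.01789·(248/0.458)·(898·4.13²/2) = 0.01789·541.5·7658 = 7.419e+04 Pa.
Head loss h_f = ΔP/(ρg) = 7.419e+04/(898·9.81) = 8.42 m.

h_f ≈ 8.42 m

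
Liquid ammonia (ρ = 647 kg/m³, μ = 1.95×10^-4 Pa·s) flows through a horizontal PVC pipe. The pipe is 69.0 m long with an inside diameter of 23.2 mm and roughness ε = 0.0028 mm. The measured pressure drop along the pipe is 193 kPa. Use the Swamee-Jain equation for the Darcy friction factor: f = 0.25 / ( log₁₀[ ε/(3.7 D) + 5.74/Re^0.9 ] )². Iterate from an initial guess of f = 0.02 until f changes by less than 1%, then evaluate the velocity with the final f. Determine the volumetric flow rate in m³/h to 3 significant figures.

Q ≈ 5.42 m³/h

Rearranging Darcy-Weisbach: V = √(2·ΔP·D/(f·L·ρ)). With ε/D = 2.8e-06/0.0232 = 0.000121, iterate starting from f = 0.02:
  f = 0.02 → V = √(2·1.93e+05·0.0232/(0.02·69·647)) = 3.167 m/s; Re = ρVD/μ = 2.438e+05; f → 0.01608
  f = 0.01608 → V = 3.532 m/s; Re = 2.719e+05; f → 0.01584
  f = 0.01584 → V = 3.559 m/s; Re = 2.74e+05; f → 0.01582
Converged (Δf/f < 1%). With the final f = 0.01582: V = √(2·1.93e+05·0.0232/(0.01582·69·647)) = 3.561 m/s.
Q = V·A = 3.561·(π/4·0.0232²) = 0.001505 m³/s = 5.42 m³/h.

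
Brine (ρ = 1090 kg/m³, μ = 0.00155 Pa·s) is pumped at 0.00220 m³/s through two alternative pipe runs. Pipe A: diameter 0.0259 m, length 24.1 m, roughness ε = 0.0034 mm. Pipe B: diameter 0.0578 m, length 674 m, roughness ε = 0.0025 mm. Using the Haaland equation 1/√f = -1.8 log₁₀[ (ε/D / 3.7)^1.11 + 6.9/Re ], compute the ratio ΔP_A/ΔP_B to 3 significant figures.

Pipe A: V = Q/A = 0.0022/0.0005269 = 4.176 m/s; Re = 7.606e+04; ε/D = 0.000131; Haaland → f = 0.01938; ΔP_A = f(L/D)(ρV²/2) = 1.714e+05 Pa.
Pipe B: V = Q/A = 0.0022/0.002624 = 0.8384 m/s; Re = 3.408e+04; ε/D = 4.33e-05; Haaland → f = 0.02271; ΔP_B = f(L/D)(ρV²/2) = 1.015e+05 Pa.
ΔP_A/ΔP_B = 1.714e+05/1.015e+05 = 1.69.

ΔP_A/ΔP_B ≈ 1.69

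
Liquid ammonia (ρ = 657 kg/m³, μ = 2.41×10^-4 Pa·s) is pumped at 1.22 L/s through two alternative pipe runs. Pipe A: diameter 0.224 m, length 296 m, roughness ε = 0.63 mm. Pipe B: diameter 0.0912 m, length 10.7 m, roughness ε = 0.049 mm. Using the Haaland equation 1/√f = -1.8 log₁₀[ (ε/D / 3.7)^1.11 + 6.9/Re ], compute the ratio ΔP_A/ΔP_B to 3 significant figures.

ΔP_A/ΔP_B ≈ 0.425

Pipe A: V = Q/A = 0.00122/0.03941 = 0.03096 m/s; Re = 1.89e+04; ε/D = 0.00281; Haaland → f = 0.03113; ΔP_A = f(L/D)(ρV²/2) = 12.95 Pa.
Pipe B: V = Q/A = 0.00122/0.006533 = 0.1868 m/s; Re = 4.643e+04; ε/D = 0.000537; Haaland → f = 0.02265; ΔP_B = f(L/D)(ρV²/2) = 30.45 Pa.
ΔP_A/ΔP_B = 12.95/30.45 = 0.425.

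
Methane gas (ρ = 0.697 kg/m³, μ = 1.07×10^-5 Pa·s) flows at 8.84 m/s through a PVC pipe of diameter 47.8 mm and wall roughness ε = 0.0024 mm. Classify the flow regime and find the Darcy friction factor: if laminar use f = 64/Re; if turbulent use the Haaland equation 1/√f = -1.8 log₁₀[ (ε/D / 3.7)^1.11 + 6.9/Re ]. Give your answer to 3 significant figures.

Re = ρVD/μ = 0.697·8.84·0.0478/1.07e-05 = 2.753e+04.
Re > 4000 → turbulent. ε/D = 2.4e-06/0.0478 = 5.02e-05; Haaland: 1/√f = -1.8 log₁₀[3.96e-06 + 0.000251] = 6.469, so f = 0.02389.

f ≈ 0.0239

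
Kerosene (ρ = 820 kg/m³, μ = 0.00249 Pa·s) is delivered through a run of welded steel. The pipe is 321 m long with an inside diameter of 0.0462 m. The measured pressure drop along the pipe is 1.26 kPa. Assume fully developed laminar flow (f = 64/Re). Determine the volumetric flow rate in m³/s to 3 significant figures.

For laminar flow, f = 64/Re with Re = ρVD/μ, so Darcy-Weisbach reduces to ΔP = 32μLV/D². Solving for V: V = ΔP·D²/(32μL) = 1260·(0.0462)²/(32·0.00249·321) = 0.1051 m/s.
Check: Re = ρVD/μ = 820·0.1051·0.0462/0.00249 = 1600 < 2300, so the laminar assumption holds.
Q = V·A = 0.1051·(π/4·0.0462²) = 0.0001763 m³/s = 1.76×10^-4 m³/s.

Q ≈ 1.76×10^-4 m³/s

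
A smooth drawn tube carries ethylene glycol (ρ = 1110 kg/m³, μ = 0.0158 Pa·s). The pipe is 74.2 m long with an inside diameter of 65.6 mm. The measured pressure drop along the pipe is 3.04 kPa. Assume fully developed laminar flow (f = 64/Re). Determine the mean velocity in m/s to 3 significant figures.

V ≈ 0.349 m/s

For laminar flow, f = 64/Re with Re = ρVD/μ, so Darcy-Weisbach reduces to ΔP = 32μLV/D². Solving for V: V = ΔP·D²/(32μL) = 3040·(0.0656)²/(32·0.0158·74.2) = 0.3487 m/s.
Check: Re = ρVD/μ = 1110·0.3487·0.0656/0.0158 = 1607 < 2300, so the laminar assumption holds.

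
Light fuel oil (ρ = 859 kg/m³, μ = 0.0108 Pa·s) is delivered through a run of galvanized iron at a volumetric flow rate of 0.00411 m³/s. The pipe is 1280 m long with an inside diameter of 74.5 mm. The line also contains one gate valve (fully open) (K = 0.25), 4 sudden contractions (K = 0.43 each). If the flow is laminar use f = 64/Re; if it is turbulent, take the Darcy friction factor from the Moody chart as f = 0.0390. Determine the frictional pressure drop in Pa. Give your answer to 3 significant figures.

Cross-sectional area A = πD²/4 = π(0.0745)²/4 = 0.004359 m²; mean velocity V = Q/A = 0.00411/0.004359 = 0.9428 m/s.
Reynolds number Re = ρVD/μ = 859 · 0.9428 · 0.0745 / 0.0108 = 5587.
Re > 4000 → turbulent; use the Moody-chart value f = 0.0390.
Total minor-loss coefficient ΣK = 1·0.25 + 4·0.43 = 1.97.
ΔP = [f·L/D + ΣK]·(ρV²/2) = [0.039·1280/0.0745 + 1.97]·(859·0.9428²/2) = [670.1 + 1.97]·381.8 = 2.566e+05 Pa.

ΔP ≈ 257000 Pa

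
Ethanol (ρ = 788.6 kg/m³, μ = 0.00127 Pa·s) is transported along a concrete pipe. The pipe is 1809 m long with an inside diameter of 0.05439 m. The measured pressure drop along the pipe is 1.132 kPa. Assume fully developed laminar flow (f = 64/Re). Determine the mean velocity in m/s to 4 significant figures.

For laminar flow, f = 64/Re with Re = ρVD/μ, so Darcy-Weisbach reduces to ΔP = 32μLV/D². Solving for V: V = ΔP·D²/(32μL) = 1132·(0.05439)²/(32·0.00127·1809) = 0.04555 m/s.
Check: Re = ρVD/μ = 788.6·0.04555·0.05439/0.00127 = 1538 < 2300, so the laminar assumption holds.

V ≈ 0.04555 m/s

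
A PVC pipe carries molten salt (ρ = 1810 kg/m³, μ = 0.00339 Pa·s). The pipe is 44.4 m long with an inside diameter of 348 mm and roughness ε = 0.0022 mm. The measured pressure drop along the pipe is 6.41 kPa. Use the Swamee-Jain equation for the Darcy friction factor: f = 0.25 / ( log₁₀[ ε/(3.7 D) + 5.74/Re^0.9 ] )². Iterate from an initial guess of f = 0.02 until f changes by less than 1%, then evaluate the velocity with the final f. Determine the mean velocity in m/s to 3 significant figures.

V ≈ 2.00 m/s

Rearranging Darcy-Weisbach: V = √(2·ΔP·D/(f·L·ρ)). With ε/D = 2.2e-06/0.348 = 6.32e-06, iterate starting from f = 0.02:
  f = 0.02 → V = √(2·6410·0.348/(0.02·44.4·1810)) = 1.666 m/s; Re = ρVD/μ = 3.096e+05; f → 0.01437
  f = 0.01437 → V = 1.966 m/s; Re = 3.653e+05; f → 0.01394
  f = 0.01394 → V = 1.995 m/s; Re = 3.708e+05; f → 0.01391
Converged (Δf/f < 1%). With the final f = 0.01391: V = √(2·6410·0.348/(0.01391·44.4·1810)) = 1.998 m/s.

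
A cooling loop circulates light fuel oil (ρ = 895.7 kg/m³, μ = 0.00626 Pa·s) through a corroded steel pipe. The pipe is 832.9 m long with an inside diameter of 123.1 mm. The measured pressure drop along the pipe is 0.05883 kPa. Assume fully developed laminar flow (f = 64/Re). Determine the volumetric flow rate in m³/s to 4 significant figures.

Q ≈ 6.359×10^-5 m³/s

For laminar flow, f = 64/Re with Re = ρVD/μ, so Darcy-Weisbach reduces to ΔP = 32μLV/D². Solving for V: V = ΔP·D²/(32μL) = 58.83·(0.1231)²/(32·0.00626·832.9) = 0.005343 m/s.
Check: Re = ρVD/μ = 895.7·0.005343·0.1231/0.00626 = 94.11 < 2300, so the laminar assumption holds.
Q = V·A = 0.005343·(π/4·0.1231²) = 6.359e-05 m³/s = 6.359×10^-5 m³/s.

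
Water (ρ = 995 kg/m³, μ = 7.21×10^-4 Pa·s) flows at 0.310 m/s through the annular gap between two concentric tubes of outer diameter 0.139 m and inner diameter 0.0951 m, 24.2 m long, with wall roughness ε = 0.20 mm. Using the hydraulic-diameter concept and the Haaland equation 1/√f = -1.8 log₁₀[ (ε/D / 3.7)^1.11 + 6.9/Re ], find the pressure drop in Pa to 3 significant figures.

ΔP ≈ 892 Pa

Hydraulic diameter D_h = 4A/P = D_o - D_i = 0.139 - 0.0951 = 0.0439 m.
Re = ρVD_h/μ = 995·0.31·0.0439/0.000721 = 1.878e+04.
ε/D_h = 0.0002/0.0439 = 0.00456; Haaland gives 1/√f = -1.8 log₁₀[0.000589+0.000367] = 5.435, so f = 0.03386.
ΔP = f(L/D_h)(ρV²/2) = 0.03386·24.2/0.0439·47.81 = 892.3 Pa.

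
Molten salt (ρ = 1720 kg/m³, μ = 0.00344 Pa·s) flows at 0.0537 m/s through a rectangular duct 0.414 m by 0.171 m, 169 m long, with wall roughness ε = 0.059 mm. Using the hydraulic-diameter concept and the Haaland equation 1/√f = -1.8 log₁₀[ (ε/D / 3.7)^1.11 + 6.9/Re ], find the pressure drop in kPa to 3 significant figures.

ΔP ≈ 0.0608 kPa

Hydraulic diameter D_h = 4A/P = 4·(0.414·0.171)/(2·(0.414+0.171)) = 0.2832/1.17 = 0.242 m.
Re = ρVD_h/μ = 1720·0.0537·0.242/0.00344 = 6499.
ε/D_h = 5.9e-05/0.242 = 0.000244; Haaland gives 1/√f = -1.8 log₁₀[2.28e-05+0.00106] = 5.336, so f = 0.03511.
ΔP = f(L/D_h)(ρV²/2) = 0.03511·169/0.242·2.48 = 60.81 Pa.
ΔP = 0.0608 kPa.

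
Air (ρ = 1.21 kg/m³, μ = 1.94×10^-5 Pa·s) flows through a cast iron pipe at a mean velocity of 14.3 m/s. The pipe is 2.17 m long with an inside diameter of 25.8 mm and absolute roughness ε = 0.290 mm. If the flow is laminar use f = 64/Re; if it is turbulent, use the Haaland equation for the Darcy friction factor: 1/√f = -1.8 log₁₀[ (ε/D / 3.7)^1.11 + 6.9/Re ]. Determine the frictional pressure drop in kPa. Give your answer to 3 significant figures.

Reynolds number Re = ρVD/μ = 1.21 · 14.3 · 0.0258 / 1.94e-05 = 2.301e+04.
Re > 4000 → turbulent. Relative roughness ε/D = 0.00029/0.0258 = 0.0112. Haaland: 1/√f = -1.8 log₁₀[(0.0112/3.7)^1.11 + 6.9/2.301e+04] = -1.8 log₁₀[0.00161 + 0.0003] = 4.896, so f = 0.04172.
Darcy-Weisbach: ΔP = f(L/D)(ρV²/2) = 0.04172·(2.17/0.0258)·(1.21·14.3²/2) = 0.04172·84.11·123.7 = 434.1 Pa.
ΔP = 434.1 Pa = 0.434 kPa.

ΔP ≈ 0.434 kPa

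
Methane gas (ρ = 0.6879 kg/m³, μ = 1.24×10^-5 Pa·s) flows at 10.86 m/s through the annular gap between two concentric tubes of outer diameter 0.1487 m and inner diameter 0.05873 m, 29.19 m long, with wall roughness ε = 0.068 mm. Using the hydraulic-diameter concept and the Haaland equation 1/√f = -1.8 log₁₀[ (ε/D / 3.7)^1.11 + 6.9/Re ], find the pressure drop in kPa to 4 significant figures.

ΔP ≈ 0.2995 kPa

Hydraulic diameter D_h = 4A/P = D_o - D_i = 0.1487 - 0.05873 = 0.08997 m.
Re = ρVD_h/μ = 0.6879·10.86·0.08997/1.24e-05 = 5.42e+04.
ε/D_h = 6.8e-05/0.08997 = 0.000756; Haaland gives 1/√f = -1.8 log₁₀[8.02e-05+0.000127] = 6.629, so f = 0.02275.
ΔP = f(L/D_h)(ρV²/2) = 0.02275·29.19/0.08997·40.57 = 299.5 Pa.
ΔP = 0.2995 kPa.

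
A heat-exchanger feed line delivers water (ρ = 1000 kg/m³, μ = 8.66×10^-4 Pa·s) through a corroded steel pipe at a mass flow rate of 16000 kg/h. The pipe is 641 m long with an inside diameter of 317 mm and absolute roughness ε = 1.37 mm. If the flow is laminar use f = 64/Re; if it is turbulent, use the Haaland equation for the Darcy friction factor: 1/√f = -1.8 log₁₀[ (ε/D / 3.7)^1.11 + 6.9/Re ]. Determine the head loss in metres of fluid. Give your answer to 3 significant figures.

h_f ≈ 0.0108 m

ṁ = 16000 kg/h = 16000/3600 = 4.444 kg/s.
A = πD²/4 = π(0.317)²/4 = 0.07892 m²; mean velocity V = ṁ/(ρA) = 4.444/(1000 · 0.07892) = 0.05631 m/s.
Reynolds number Re = ρVD/μ = 1000 · 0.05631 · 0.317 / 0.000866 = 2.061e+04.
Re > 4000 → turbulent. Relative roughness ε/D = 0.00137/0.317 = 0.00432. Haaland: 1/√f = -1.8 log₁₀[(0.00432/3.7)^1.11 + 6.9/2.061e+04] = -1.8 log₁₀[0.000556 + 0.000335] = 5.491, so f = 0.03317.
Darcy-Weisbach: ΔP = f(L/D)(ρV²/2) = 0.03317·(641/0.317)·(1000·0.05631²/2) = 0.03317·2022·1.586 = 106.3 Pa.
Head loss h_f = ΔP/(ρg) = 106.3/(1000·9.81) = 0.0108 m.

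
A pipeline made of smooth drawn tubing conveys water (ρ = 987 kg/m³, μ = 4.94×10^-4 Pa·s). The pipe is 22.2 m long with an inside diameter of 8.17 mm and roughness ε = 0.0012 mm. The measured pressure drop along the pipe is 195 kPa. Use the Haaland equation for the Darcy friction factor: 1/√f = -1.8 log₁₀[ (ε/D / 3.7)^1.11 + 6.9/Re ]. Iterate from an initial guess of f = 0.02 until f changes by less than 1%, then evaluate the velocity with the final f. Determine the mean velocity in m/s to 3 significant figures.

V ≈ 2.58 m/s

Rearranging Darcy-Weisbach: V = √(2·ΔP·D/(f·L·ρ)). With ε/D = 1.2e-06/0.00817 = 0.000147, iterate starting from f = 0.02:
  f = 0.02 → V = √(2·1.95e+05·0.00817/(0.02·22.2·987)) = 2.696 m/s; Re = ρVD/μ = 4.402e+04; f → 0.02171
  f = 0.02171 → V = 2.588 m/s; Re = 4.224e+04; f → 0.02191
Converged (Δf/f < 1%). With the final f = 0.02191: V = √(2·1.95e+05·0.00817/(0.02191·22.2·987)) = 2.576 m/s.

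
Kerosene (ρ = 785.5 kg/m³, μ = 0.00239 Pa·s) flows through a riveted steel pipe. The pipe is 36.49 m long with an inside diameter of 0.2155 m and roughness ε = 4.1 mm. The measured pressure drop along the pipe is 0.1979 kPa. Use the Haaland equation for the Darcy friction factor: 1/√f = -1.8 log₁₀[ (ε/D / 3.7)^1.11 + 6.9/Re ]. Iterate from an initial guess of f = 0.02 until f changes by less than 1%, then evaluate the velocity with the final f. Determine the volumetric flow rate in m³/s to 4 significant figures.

Rearranging Darcy-Weisbach: V = √(2·ΔP·D/(f·L·ρ)). With ε/D = 0.0041/0.2155 = 0.019, iterate starting from f = 0.02:
  f = 0.02 → V = √(2·197.9·0.2155/(0.02·36.49·785.5)) = 0.3857 m/s; Re = ρVD/μ = 2.732e+04; f → 0.04922
  f = 0.04922 → V = 0.2459 m/s; Re = 1.742e+04; f → 0.04999
  f = 0.04999 → V = 0.244 m/s; Re = 1.728e+04; f → 0.05001
Converged (Δf/f < 1%). With the final f = 0.05001: V = √(2·197.9·0.2155/(0.05001·36.49·785.5)) = 0.2439 m/s.
Q = V·A = 0.2439·(π/4·0.2155²) = 0.008897 m³/s = 0.008897 m³/s.

Q ≈ 0.008897 m³/s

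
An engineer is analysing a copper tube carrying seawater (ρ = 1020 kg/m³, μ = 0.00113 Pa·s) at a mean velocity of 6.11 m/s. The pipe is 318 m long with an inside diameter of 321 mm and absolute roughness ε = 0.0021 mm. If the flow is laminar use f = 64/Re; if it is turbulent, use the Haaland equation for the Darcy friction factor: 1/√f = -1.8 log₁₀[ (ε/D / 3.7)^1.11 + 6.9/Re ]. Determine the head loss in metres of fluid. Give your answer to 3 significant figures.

Reynolds number Re = ρVD/μ = 1020 · 6.11 · 0.321 / 0.00113 = 1.77e+06.
Re > 4000 → turbulent. Relative roughness ε/D = 2.1e-06/0.321 = 6.54e-06. Haaland: 1/√f = -1.8 log₁₀[(6.54e-06/3.7)^1.11 + 6.9/1.77e+06] = -1.8 log₁₀[4.12e-07 + 3.9e-06] = 9.658, so f = 0.01072.
Darcy-Weisbach: ΔP = f(L/D)(ρV²/2) = 0.01072·(318/0.321)·(1020·6.11²/2) = 0.01072·990.7·1.904e+04 = 2.022e+05 Pa.
Head loss h_f = ΔP/(ρg) = 2.022e+05/(1020·9.81) = 20.2 m.

h_f ≈ 20.2 m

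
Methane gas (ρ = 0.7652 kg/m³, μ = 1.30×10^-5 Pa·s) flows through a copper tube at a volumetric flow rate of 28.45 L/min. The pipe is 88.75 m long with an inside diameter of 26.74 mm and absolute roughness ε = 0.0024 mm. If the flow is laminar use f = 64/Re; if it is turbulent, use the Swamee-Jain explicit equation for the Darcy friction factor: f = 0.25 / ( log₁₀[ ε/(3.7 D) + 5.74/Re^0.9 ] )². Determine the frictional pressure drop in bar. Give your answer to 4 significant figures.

Q = 28.45 L/min = 28.45/60000 = 0.0004742 m³/s.
Cross-sectional area A = πD²/4 = π(0.02674)²/4 = 0.0005616 m²; mean velocity V = Q/A = 0.0004742/0.0005616 = 0.8443 m/s.
Reynolds number Re = ρVD/μ = 0.7652 · 0.8443 · 0.02674 / 1.3e-05 = 1329.
Re < 2300 → laminar flow, so f = 64/Re = 64/1329 = 0.04816 (the turbulent correlation is not needed).
Darcy-Weisbach: ΔP = f(L/D)(ρV²/2) = 0.04816·(88.75/0.02674)·(0.7652·0.8443²/2) = 0.04816·3319·0.2728 = 43.6 Pa.
ΔP = 43.6 Pa = 4.360×10^-4 bar.

ΔP ≈ 4.360×10^-4 bar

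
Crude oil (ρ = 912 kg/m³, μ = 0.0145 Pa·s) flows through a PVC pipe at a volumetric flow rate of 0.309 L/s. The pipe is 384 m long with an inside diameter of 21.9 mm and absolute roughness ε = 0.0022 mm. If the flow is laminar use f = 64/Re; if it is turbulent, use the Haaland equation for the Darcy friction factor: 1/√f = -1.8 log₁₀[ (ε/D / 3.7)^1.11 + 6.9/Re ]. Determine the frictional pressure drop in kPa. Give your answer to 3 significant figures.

Q = 0.309 L/s = 0.309/1000 = 0.000309 m³/s.
Cross-sectional area A = πD²/4 = π(0.0219)²/4 = 0.0003767 m²; mean velocity V = Q/A = 0.000309/0.0003767 = 0.8203 m/s.
Reynolds number Re = ρVD/μ = 912 · 0.8203 · 0.0219 / 0.0145 = 1130.
Re < 2300 → laminar flow, so f = 64/Re = 64/1130 = 0.05664 (the turbulent correlation is not needed).
Darcy-Weisbach: ΔP = f(L/D)(ρV²/2) = 0.05664·(384/0.0219)·(912·0.8203²/2) = 0.05664·1.753e+04·306.8 = 3.047e+05 Pa.
ΔP = 3.047e+05 Pa = 305 kPa.

ΔP ≈ 305 kPa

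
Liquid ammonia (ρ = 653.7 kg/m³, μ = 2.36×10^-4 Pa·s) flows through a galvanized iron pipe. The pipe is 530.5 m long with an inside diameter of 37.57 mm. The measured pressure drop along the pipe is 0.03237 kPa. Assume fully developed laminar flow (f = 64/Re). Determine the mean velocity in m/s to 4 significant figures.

For laminar flow, f = 64/Re with Re = ρVD/μ, so Darcy-Weisbach reduces to ΔP = 32μLV/D². Solving for V: V = ΔP·D²/(32μL) = 32.37·(0.03757)²/(32·0.000236·530.5) = 0.0114 m/s.
Check: Re = ρVD/μ = 653.7·0.0114·0.03757/0.000236 = 1187 < 2300, so the laminar assumption holds.

V ≈ 0.01140 m/s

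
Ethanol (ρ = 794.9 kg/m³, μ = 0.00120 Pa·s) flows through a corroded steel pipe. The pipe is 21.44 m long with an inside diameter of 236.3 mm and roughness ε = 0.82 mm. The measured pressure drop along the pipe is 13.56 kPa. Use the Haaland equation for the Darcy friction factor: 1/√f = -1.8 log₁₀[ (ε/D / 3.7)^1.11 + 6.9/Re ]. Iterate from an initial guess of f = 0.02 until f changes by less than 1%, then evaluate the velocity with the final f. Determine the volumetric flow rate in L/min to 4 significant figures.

Rearranging Darcy-Weisbach: V = √(2·ΔP·D/(f·L·ρ)). With ε/D = 0.00082/0.2363 = 0.00347, iterate starting from f = 0.02:
  f = 0.02 → V = √(2·1.356e+04·0.2363/(0.02·21.44·794.9)) = 4.336 m/s; Re = ρVD/μ = 6.787e+05; f → 0.02749
  f = 0.02749 → V = 3.699 m/s; Re = 5.789e+05; f → 0.02752
Converged (Δf/f < 1%). With the final f = 0.02752: V = √(2·1.356e+04·0.2363/(0.02752·21.44·794.9)) = 3.697 m/s.
Q = V·A = 3.697·(π/4·0.2363²) = 0.1621 m³/s = 9727 L/min.

Q ≈ 9727 L/min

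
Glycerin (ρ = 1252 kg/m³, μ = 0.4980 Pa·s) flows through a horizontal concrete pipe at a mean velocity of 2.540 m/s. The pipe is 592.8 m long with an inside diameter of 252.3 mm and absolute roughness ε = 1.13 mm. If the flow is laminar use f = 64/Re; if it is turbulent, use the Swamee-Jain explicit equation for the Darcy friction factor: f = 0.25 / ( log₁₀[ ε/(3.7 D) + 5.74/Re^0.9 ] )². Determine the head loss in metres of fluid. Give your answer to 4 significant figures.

h_f ≈ 30.69 m

Reynolds number Re = ρVD/μ = 1252 · 2.54 · 0.2523 / 0.498 = 1611.
Re < 2300 → laminar flow, so f = 64/Re = 64/1611 = 0.03972 (the turbulent correlation is not needed).
Darcy-Weisbach: ΔP = f(L/D)(ρV²/2) = 0.03972·(592.8/0.2523)·(1252·2.54²/2) = 0.03972·2350·4039 = 3.77e+05 Pa.
Head loss h_f = ΔP/(ρg) = 3.77e+05/(1252·9.81) = 30.69 m.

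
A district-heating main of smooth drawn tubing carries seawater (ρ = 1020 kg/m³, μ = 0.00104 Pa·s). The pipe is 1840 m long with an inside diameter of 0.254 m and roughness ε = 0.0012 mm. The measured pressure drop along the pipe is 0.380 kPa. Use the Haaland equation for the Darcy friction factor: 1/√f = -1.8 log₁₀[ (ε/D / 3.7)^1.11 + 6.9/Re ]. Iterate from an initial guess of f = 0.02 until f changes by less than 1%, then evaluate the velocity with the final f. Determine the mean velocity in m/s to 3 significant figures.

V ≈ 0.0610 m/s

Rearranging Darcy-Weisbach: V = √(2·ΔP·D/(f·L·ρ)). With ε/D = 1.2e-06/0.254 = 4.72e-06, iterate starting from f = 0.02:
  f = 0.02 → V = √(2·380·0.254/(0.02·1840·1020)) = 0.07171 m/s; Re = ρVD/μ = 1.786e+04; f → 0.0265
  f = 0.0265 → V = 0.0623 m/s; Re = 1.552e+04; f → 0.02747
  f = 0.02747 → V = 0.06119 m/s; Re = 1.524e+04; f → 0.0276
Converged (Δf/f < 1%). With the final f = 0.0276: V = √(2·380·0.254/(0.0276·1840·1020)) = 0.06104 m/s.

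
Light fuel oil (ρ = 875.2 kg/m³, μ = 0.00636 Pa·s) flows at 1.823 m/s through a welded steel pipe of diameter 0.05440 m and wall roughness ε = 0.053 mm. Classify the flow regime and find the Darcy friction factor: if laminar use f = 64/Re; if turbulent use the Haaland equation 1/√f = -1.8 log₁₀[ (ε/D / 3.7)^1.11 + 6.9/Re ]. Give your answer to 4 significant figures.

Re = ρVD/μ = 875.2·1.823·0.0544/0.00636 = 1.365e+04.
Re > 4000 → turbulent. ε/D = 5.3e-05/0.0544 = 0.000974; Haaland: 1/√f = -1.8 log₁₀[0.000106 + 0.000506] = 5.784, so f = 0.02989.

f ≈ 0.02989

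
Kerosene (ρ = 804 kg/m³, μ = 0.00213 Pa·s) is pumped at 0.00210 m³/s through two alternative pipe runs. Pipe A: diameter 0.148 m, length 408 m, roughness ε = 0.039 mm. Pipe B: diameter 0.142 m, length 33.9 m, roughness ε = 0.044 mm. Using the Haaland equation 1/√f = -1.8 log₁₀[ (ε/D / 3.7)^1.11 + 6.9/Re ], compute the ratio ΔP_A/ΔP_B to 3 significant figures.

ΔP_A/ΔP_B ≈ 9.89

Pipe A: V = Q/A = 0.0021/0.0172 = 0.1221 m/s; Re = 6819; ε/D = 0.000264; Haaland → f = 0.03465; ΔP_A = f(L/D)(ρV²/2) = 572.3 Pa.
Pipe B: V = Q/A = 0.0021/0.01584 = 0.1326 m/s; Re = 7108; ε/D = 0.00031; Haaland → f = 0.0343; ΔP_B = f(L/D)(ρV²/2) = 57.88 Pa.
ΔP_A/ΔP_B = 572.3/57.88 = 9.89.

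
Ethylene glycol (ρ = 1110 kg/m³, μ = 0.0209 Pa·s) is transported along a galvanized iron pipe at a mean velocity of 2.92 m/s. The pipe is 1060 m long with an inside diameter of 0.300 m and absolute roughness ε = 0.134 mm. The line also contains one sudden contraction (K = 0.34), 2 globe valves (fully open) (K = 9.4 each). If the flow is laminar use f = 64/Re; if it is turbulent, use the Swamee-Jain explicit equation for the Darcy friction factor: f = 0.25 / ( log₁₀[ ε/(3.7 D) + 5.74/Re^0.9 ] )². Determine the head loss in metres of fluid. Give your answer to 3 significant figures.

h_f ≈ 43.2 m

Reynolds number Re = ρVD/μ = 1110 · 2.92 · 0.3 / 0.0209 = 4.652e+04.
Re > 4000 → turbulent. Relative roughness ε/D = 0.000134/0.3 = 0.000447. Swamee-Jain: f = 0.25/(log₁₀[0.000447/3.7 + 5.74/4.652e+04^0.9])² = 0.25/(log₁₀[0.000121 + 0.000361])² = 0.25/(-3.317)² = 0.02272.
Total minor-loss coefficient ΣK = 1·0.34 + 2·9.4 = 19.1.
ΔP = [f·L/D + ΣK]·(ρV²/2) = [0.02272·1060/0.3 + 19.1]·(1110·2.92²/2) = [80.29 + 19.1]·4732 = 4.705e+05 Pa.
Head loss h_f = ΔP/(ρg) = 4.705e+05/(1110·9.81) = 43.2 m.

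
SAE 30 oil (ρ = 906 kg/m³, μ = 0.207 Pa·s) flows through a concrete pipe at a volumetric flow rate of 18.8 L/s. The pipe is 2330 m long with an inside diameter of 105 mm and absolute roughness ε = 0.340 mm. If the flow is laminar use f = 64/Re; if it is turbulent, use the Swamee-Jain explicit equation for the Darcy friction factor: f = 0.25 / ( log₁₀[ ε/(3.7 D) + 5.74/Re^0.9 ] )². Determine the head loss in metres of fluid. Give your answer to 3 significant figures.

Q = 18.8 L/s = 18.8/1000 = 0.0188 m³/s.
Cross-sectional area A = πD²/4 = π(0.105)²/4 = 0.008659 m²; mean velocity V = Q/A = 0.0188/0.008659 = 2.171 m/s.
Reynolds number Re = ρVD/μ = 906 · 2.171 · 0.105 / 0.207 = 997.8.
Re < 2300 → laminar flow, so f = 64/Re = 64/997.8 = 0.06414 (the turbulent correlation is not needed).
Darcy-Weisbach: ΔP = f(L/D)(ρV²/2) = 0.06414·(2330/0.105)·(906·2.171²/2) = 0.06414·2.219e+04·2135 = 3.039e+06 Pa.
Head loss h_f = ΔP/(ρg) = 3.039e+06/(906·9.81) = 342 m.

h_f ≈ 342 m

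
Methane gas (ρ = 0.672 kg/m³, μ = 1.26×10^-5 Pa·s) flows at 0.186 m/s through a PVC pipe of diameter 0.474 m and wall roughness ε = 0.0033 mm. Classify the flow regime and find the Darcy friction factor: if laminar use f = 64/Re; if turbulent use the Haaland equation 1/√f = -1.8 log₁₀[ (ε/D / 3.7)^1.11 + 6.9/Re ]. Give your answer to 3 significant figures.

Re = ρVD/μ = 0.672·0.186·0.474/1.26e-05 = 4702.
Re > 4000 → turbulent. ε/D = 3.3e-06/0.474 = 6.96e-06; Haaland: 1/√f = -1.8 log₁₀[4.41e-07 + 0.00147] = 5.1, so f = 0.03845.

f ≈ 0.0384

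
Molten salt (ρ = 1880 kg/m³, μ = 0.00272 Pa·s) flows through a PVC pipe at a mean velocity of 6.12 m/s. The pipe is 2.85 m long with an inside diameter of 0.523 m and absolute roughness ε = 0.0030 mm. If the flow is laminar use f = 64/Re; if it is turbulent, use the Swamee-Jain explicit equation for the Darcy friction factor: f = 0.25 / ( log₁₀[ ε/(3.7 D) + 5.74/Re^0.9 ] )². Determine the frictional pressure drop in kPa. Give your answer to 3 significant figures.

ΔP ≈ 2.00 kPa

Reynolds number Re = ρVD/μ = 1880 · 6.12 · 0.523 / 0.00272 = 2.212e+06.
Re > 4000 → turbulent. Relative roughness ε/D = 3e-06/0.523 = 5.74e-06. Swamee-Jain: f = 0.25/(log₁₀[5.74e-06/3.7 + 5.74/2.212e+06^0.9])² = 0.25/(log₁₀[1.55e-06 + 1.12e-05])² = 0.25/(-4.895)² = 0.01043.
Darcy-Weisbach: ΔP = f(L/D)(ρV²/2) = 0.01043·(2.85/0.523)·(1880·6.12²/2) = 0.01043·5.449·3.521e+04 = 2002 Pa.
ΔP = 2002 Pa = 2.00 kPa.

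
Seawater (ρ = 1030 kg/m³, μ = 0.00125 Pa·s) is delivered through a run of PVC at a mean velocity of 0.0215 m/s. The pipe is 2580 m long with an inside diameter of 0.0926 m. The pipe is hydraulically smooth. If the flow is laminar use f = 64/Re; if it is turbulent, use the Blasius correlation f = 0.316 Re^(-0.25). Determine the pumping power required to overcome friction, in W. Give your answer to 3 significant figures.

P ≈ 0.0375 W

Reynolds number Re = ρVD/μ = 1030 · 0.0215 · 0.0926 / 0.00125 = 1641.
Re < 2300 → laminar flow, so f = 64/Re = 64/1641 = 0.03901 (the turbulent correlation is not needed).
Darcy-Weisbach: ΔP = f(L/D)(ρV²/2) = 0.03901·(2580/0.0926)·(1030·0.0215²/2) = 0.03901·2.786e+04·0.2381 = 258.8 Pa.
Q = V·A = 0.0215·0.006735 = 0.0001448 m³/s.
Pumping power P = QΔP = 0.0001448·258.8 = 0.03747 W = 0.0375 W.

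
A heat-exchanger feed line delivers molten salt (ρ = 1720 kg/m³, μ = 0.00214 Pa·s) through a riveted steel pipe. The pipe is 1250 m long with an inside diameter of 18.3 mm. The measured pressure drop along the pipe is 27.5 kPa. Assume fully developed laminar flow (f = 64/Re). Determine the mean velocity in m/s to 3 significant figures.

For laminar flow, f = 64/Re with Re = ρVD/μ, so Darcy-Weisbach reduces to ΔP = 32μLV/D². Solving for V: V = ΔP·D²/(32μL) = 2.75e+04·(0.0183)²/(32·0.00214·1250) = 0.1076 m/s.
Check: Re = ρVD/μ = 1720·0.1076·0.0183/0.00214 = 1582 < 2300, so the laminar assumption holds.

V ≈ 0.108 m/s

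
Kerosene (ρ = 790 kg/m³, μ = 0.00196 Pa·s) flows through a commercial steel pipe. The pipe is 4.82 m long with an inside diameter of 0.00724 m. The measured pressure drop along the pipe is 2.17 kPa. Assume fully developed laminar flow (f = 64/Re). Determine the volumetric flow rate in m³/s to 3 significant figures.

Q ≈ 1.55×10^-5 m³/s

For laminar flow, f = 64/Re with Re = ρVD/μ, so Darcy-Weisbach reduces to ΔP = 32μLV/D². Solving for V: V = ΔP·D²/(32μL) = 2170·(0.00724)²/(32·0.00196·4.82) = 0.3763 m/s.
Check: Re = ρVD/μ = 790·0.3763·0.00724/0.00196 = 1098 < 2300, so the laminar assumption holds.
Q = V·A = 0.3763·(π/4·0.00724²) = 1.549e-05 m³/s = 1.55×10^-5 m³/s.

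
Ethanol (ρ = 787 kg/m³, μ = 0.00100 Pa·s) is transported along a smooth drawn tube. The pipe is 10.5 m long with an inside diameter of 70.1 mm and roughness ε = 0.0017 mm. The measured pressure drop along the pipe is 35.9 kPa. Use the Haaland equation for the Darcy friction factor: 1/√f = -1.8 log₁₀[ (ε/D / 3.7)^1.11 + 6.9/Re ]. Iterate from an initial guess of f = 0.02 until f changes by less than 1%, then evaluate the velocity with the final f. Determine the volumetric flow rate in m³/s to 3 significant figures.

Rearranging Darcy-Weisbach: V = √(2·ΔP·D/(f·L·ρ)). With ε/D = 1.7e-06/0.0701 = 2.43e-05, iterate starting from f = 0.02:
  f = 0.02 → V = √(2·3.59e+04·0.0701/(0.02·10.5·787)) = 5.519 m/s; Re = ρVD/μ = 3.045e+05; f → 0.01451
  f = 0.01451 → V = 6.479 m/s; Re = 3.574e+05; f → 0.01411
  f = 0.01411 → V = 6.569 m/s; Re = 3.624e+05; f → 0.01408
Converged (Δf/f < 1%). With the final f = 0.01408: V = √(2·3.59e+04·0.0701/(0.01408·10.5·787)) = 6.577 m/s.
Q = V·A = 6.577·(π/4·0.0701²) = 0.02538 m³/s = 0.0254 m³/s.

Q ≈ 0.0254 m³/s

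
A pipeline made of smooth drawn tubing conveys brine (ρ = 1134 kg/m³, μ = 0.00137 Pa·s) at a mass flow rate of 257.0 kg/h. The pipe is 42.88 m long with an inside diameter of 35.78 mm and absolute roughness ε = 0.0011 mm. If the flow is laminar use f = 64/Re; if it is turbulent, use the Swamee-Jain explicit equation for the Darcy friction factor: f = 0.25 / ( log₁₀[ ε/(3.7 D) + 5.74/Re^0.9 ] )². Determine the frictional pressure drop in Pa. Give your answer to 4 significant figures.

ΔP ≈ 91.94 Pa

ṁ = 257.0 kg/h = 257.0/3600 = 0.07139 kg/s.
A = πD²/4 = π(0.03578)²/4 = 0.001005 m²; mean velocity V = ṁ/(ρA) = 0.07139/(1134 · 0.001005) = 0.06261 m/s.
Reynolds number Re = ρVD/μ = 1134 · 0.06261 · 0.03578 / 0.00137 = 1854.
Re < 2300 → laminar flow, so f = 64/Re = 64/1854 = 0.03451 (the turbulent correlation is not needed).
Darcy-Weisbach: ΔP = f(L/D)(ρV²/2) = 0.03451·(42.88/0.03578)·(1134·0.06261²/2) = 0.03451·1198·2.223 = 91.94 Pa.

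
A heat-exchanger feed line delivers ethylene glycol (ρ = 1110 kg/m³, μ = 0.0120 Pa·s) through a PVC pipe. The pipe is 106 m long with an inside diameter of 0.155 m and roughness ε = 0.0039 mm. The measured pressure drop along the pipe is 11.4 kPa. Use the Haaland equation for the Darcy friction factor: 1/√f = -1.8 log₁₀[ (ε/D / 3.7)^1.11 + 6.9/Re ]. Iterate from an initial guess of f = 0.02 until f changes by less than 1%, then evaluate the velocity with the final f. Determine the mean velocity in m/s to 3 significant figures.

V ≈ 1.04 m/s

Rearranging Darcy-Weisbach: V = √(2·ΔP·D/(f·L·ρ)). With ε/D = 3.9e-06/0.155 = 2.52e-05, iterate starting from f = 0.02:
  f = 0.02 → V = √(2·1.14e+04·0.155/(0.02·106·1110)) = 1.225 m/s; Re = ρVD/μ = 1.757e+04; f → 0.02664
  f = 0.02664 → V = 1.062 m/s; Re = 1.522e+04; f → 0.02763
  f = 0.02763 → V = 1.043 m/s; Re = 1.495e+04; f → 0.02777
Converged (Δf/f < 1%). With the final f = 0.02777: V = √(2·1.14e+04·0.155/(0.02777·106·1110)) = 1.04 m/s.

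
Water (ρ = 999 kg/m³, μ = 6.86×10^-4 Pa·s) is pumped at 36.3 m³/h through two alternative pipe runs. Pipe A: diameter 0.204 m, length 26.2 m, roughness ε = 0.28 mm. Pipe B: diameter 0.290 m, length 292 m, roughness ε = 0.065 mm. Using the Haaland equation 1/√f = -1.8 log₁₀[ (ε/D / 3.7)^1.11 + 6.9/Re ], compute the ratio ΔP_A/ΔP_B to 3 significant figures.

Pipe A: V = Q/A = 0.01008/0.03269 = 0.3085 m/s; Re = 9.165e+04; ε/D = 0.00137; Haaland → f = 0.02334; ΔP_A = f(L/D)(ρV²/2) = 142.5 Pa.
Pipe B: V = Q/A = 0.01008/0.06605 = 0.1527 m/s; Re = 6.447e+04; ε/D = 0.000224; Haaland → f = 0.02036; ΔP_B = f(L/D)(ρV²/2) = 238.7 Pa.
ΔP_A/ΔP_B = 142.5/238.7 = 0.597.

ΔP_A/ΔP_B ≈ 0.597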